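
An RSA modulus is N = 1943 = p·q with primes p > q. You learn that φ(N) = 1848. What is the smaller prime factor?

29

φ(n) = (p−1)(q−1) = n − (p+q) + 1, so p + q = 1943 − 1848 + 1 = 96.
p and q are the roots of t² − 96t + 1943 = 0.
Discriminant: 96² − 4·1943 = 9216 − 7772 = 1444; √1444 = 38.
q = (96 − 38)/2 = 29, p = (96 + 38)/2 = 67.
Check: 29 · 67 = 1943.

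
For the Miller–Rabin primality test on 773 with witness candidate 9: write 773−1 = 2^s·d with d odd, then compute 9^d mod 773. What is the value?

772

773 − 1 = 772 = 2^2 · 193, so d = 193.
9^1 ≡ 9 (mod 773)
9^2 ≡ 9^2 = 81 ≡ 81 (mod 773)
9^4 ≡ 81^2 = 6561 ≡ 377 (mod 773)
9^8 ≡ 377^2 = 142129 ≡ 670 (mod 773)
9^16 ≡ 670^2 = 448900 ≡ 560 (mod 773)
9^32 ≡ 560^2 = 313600 ≡ 535 (mod 773)
9^64 ≡ 535^2 = 286225 ≡ 215 (mod 773)
9^128 ≡ 215^2 = 46225 ≡ 618 (mod 773)
193 = 128 + 64 + 1 in binary powers of 2.
So 9^193 ≡ 618 · 215 · 9 ≡ 772 (mod 773).
Since 9^d ≡ 772 (mod 773), base 9 does not prove 773 composite.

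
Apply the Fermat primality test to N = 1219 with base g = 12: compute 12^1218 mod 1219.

905

12^1 ≡ 12 (mod 1219)
12^2 ≡ 12^2 = 144 ≡ 144 (mod 1219)
12^4 ≡ 144^2 = 20736 ≡ 13 (mod 1219)
12^8 ≡ 13^2 = 169 ≡ 169 (mod 1219)
12^16 ≡ 169^2 = 28561 ≡ 524 (mod 1219)
12^32 ≡ 524^2 = 274576 ≡ 301 (mod 1219)
12^64 ≡ 301^2 = 90601 ≡ 395 (mod 1219)
12^128 ≡ 395^2 = 156025 ≡ 1212 (mod 1219)
12^256 ≡ 1212^2 = 1468944 ≡ 49 (mod 1219)
12^512 ≡ 49^2 = 2401 ≡ 1182 (mod 1219)
12^1024 ≡ 1182^2 = 1397124 ≡ 150 (mod 1219)
1218 = 1024 + 128 + 64 + 2 in binary powers of 2.
So 12^1218 ≡ 150 · 1212 · 395 · 144 ≡ 905 (mod 1219).
Since 905 ≠ 1, base 12 is a Fermat witness: 1219 is composite.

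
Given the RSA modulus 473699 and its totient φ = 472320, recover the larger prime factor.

φ(n) = (p−1)(q−1) = n − (p+q) + 1, so p + q = 473699 − 472320 + 1 = 1380.
p and q are the roots of t² − 1380t + 473699 = 0.
Discriminant: 1380² − 4·473699 = 1904400 − 1894796 = 9604; √9604 = 98.
q = (1380 − 98)/2 = 641, p = (1380 + 98)/2 = 739.
Check: 641 · 739 = 473699.

739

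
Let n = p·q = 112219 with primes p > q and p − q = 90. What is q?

Since p = q + 90, we have 112219 = q(q + 90), so q² + 90q − 112219 = 0.
Discriminant: 90² + 4·112219 = 8100 + 448876 = 456976; √456976 = 676.
q = (−90 + 676)/2 = 293, and p = q + 90 = 383.
Check: 293 · 383 = 112219.

293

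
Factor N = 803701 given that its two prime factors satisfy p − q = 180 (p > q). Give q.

811

Since p = q + 180, we have 803701 = q(q + 180), so q² + 180q − 803701 = 0.
Discriminant: 180² + 4·803701 = 32400 + 3214804 = 3247204; √3247204 = 1802.
q = (−180 + 1802)/2 = 811, and p = q + 180 = 991.
Check: 811 · 991 = 803701.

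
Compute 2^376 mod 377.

94

2^1 ≡ 2 (mod 377)
2^2 ≡ 2^2 = 4 ≡ 4 (mod 377)
2^4 ≡ 4^2 = 16 ≡ 16 (mod 377)
2^8 ≡ 16^2 = 256 ≡ 256 (mod 377)
2^16 ≡ 256^2 = 65536 ≡ 315 (mod 377)
2^32 ≡ 315^2 = 99225 ≡ 74 (mod 377)
2^64 ≡ 74^2 = 5476 ≡ 198 (mod 377)
2^128 ≡ 198^2 = 39204 ≡ 373 (mod 377)
2^256 ≡ 373^2 = 139129 ≡ 16 (mod 377)
376 = 256 + 64 + 32 + 16 + 8 in binary powers of 2.
So 2^376 ≡ 16 · 198 · 74 · 315 · 256 ≡ 94 (mod 377).
Since 94 ≠ 1, base 2 is a Fermat witness: 377 is composite.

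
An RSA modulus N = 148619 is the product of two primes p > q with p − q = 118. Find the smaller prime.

331

Since p = q + 118, we have 148619 = q(q + 118), so q² + 118q − 148619 = 0.
Discriminant: 118² + 4·148619 = 13924 + 594476 = 608400; √608400 = 780.
q = (−118 + 780)/2 = 331, and p = q + 118 = 449.
Check: 331 · 449 = 148619.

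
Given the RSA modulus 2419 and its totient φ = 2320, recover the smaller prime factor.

41

φ(n) = (p−1)(q−1) = n − (p+q) + 1, so p + q = 2419 − 2320 + 1 = 100.
p and q are the roots of t² − 100t + 2419 = 0.
Discriminant: 100² − 4·2419 = 10000 − 9676 = 324; √324 = 18.
q = (100 − 18)/2 = 41, p = (100 + 18)/2 = 59.
Check: 41 · 59 = 2419.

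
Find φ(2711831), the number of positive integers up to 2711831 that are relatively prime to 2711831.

2653560

Factor: 2711831 = 127 · 131 · 163.
φ(2711831) = (127−1) · (131−1) · (163−1) = 126 · 130 · 162 = 2653560.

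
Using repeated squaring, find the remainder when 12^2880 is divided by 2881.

12^1 ≡ 12 (mod 2881)
12^2 ≡ 12^2 = 144 ≡ 144 (mod 2881)
12^4 ≡ 144^2 = 20736 ≡ 569 (mod 2881)
12^8 ≡ 569^2 = 323761 ≡ 1089 (mod 2881)
12^16 ≡ 1089^2 = 1185921 ≡ 1830 (mod 2881)
12^32 ≡ 1830^2 = 3348900 ≡ 1178 (mod 2881)
12^64 ≡ 1178^2 = 1387684 ≡ 1923 (mod 2881)
12^128 ≡ 1923^2 = 3697929 ≡ 1606 (mod 2881)
12^256 ≡ 1606^2 = 2579236 ≡ 741 (mod 2881)
12^512 ≡ 741^2 = 549081 ≡ 1691 (mod 2881)
12^1024 ≡ 1691^2 = 2859481 ≡ 1529 (mod 2881)
12^2048 ≡ 1529^2 = 2337841 ≡ 1350 (mod 2881)
2880 = 2048 + 512 + 256 + 64 in binary powers of 2.
So 12^2880 ≡ 1350 · 1691 · 741 · 1923 ≡ 2744 (mod 2881).
Since 2744 ≠ 1, base 12 is a Fermat witness: 2881 is composite.

2744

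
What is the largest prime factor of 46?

23

46 = 2 · 23
23 is prime.
So 46 = 2 · 23; the largest prime factor is 23.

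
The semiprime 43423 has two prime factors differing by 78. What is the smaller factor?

173

Since p = q + 78, we have 43423 = q(q + 78), so q² + 78q − 43423 = 0.
Discriminant: 78² + 4·43423 = 6084 + 173692 = 179776; √179776 = 424.
q = (−78 + 424)/2 = 173, and p = q + 78 = 251.
Check: 173 · 251 = 43423.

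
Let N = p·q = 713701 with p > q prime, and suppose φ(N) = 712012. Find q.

827

φ(n) = (p−1)(q−1) = n − (p+q) + 1, so p + q = 713701 − 712012 + 1 = 1690.
p and q are the roots of t² − 1690t + 713701 = 0.
Discriminant: 1690² − 4·713701 = 2856100 − 2854804 = 1296; √1296 = 36.
q = (1690 − 36)/2 = 827, p = (1690 + 36)/2 = 863.
Check: 827 · 863 = 713701.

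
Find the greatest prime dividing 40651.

59

40651 = 13 · 3127
3127 = 53 · 59
59 is prime.
So 40651 = 13 · 53 · 59; the largest prime factor is 59.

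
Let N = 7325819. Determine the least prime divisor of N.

53

7325819 is odd.
Digit sum 35, not divisible by 3.
Ends in 9: not divisible by 5.
7: 7325819 = 7·1046545 + 4
11: 7325819 = 11·665983 + 6
13: 7325819 = 13·563524 + 7
17: 7325819 = 17·430930 + 9
19: 7325819 = 19·385569 + 8
23: 7325819 = 23·318513 + 20
29: 7325819 = 29·252614 + 13
31: 7325819 = 31·236316 + 23
37: 7325819 = 37·197995 + 4
41: 7325819 = 41·178678 + 21
43: 7325819 = 43·170367 + 38
47: 7325819 = 47·155868 + 23
53: 7325819 = 53·138223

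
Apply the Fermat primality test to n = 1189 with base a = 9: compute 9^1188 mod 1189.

575

9^1 ≡ 9 (mod 1189)
9^2 ≡ 9^2 = 81 ≡ 81 (mod 1189)
9^4 ≡ 81^2 = 6561 ≡ 616 (mod 1189)
9^8 ≡ 616^2 = 379456 ≡ 165 (mod 1189)
9^16 ≡ 165^2 = 27225 ≡ 1067 (mod 1189)
9^32 ≡ 1067^2 = 1138489 ≡ 616 (mod 1189)
9^64 ≡ 616^2 = 379456 ≡ 165 (mod 1189)
9^128 ≡ 165^2 = 27225 ≡ 1067 (mod 1189)
9^256 ≡ 1067^2 = 1138489 ≡ 616 (mod 1189)
9^512 ≡ 616^2 = 379456 ≡ 165 (mod 1189)
9^1024 ≡ 165^2 = 27225 ≡ 1067 (mod 1189)
1188 = 1024 + 128 + 32 + 4 in binary powers of 2.
So 9^1188 ≡ 1067 · 1067 · 616 · 616 ≡ 575 (mod 1189).
Since 575 ≠ 1, base 9 is a Fermat witness: 1189 is composite.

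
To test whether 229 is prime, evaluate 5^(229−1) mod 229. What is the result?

5^1 ≡ 5 (mod 229)
5^2 ≡ 5^2 = 25 ≡ 25 (mod 229)
5^4 ≡ 25^2 = 625 ≡ 167 (mod 229)
5^8 ≡ 167^2 = 27889 ≡ 180 (mod 229)
5^16 ≡ 180^2 = 32400 ≡ 111 (mod 229)
5^32 ≡ 111^2 = 12321 ≡ 184 (mod 229)
5^64 ≡ 184^2 = 33856 ≡ 193 (mod 229)
5^128 ≡ 193^2 = 37249 ≡ 151 (mod 229)
228 = 128 + 64 + 32 + 4 in binary powers of 2.
So 5^228 ≡ 151 · 193 · 184 · 167 ≡ 1 (mod 229).
Since the result is 1, base 5 gives no evidence that 229 is composite.

1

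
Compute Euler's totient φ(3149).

Factor: 3149 = 47 · 67.
φ(3149) = (47−1) · (67−1) = 46 · 66 = 3036.

3036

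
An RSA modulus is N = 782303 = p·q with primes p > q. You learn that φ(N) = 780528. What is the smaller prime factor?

φ(n) = (p−1)(q−1) = n − (p+q) + 1, so p + q = 782303 − 780528 + 1 = 1776.
p and q are the roots of t² − 1776t + 782303 = 0.
Discriminant: 1776² − 4·782303 = 3154176 − 3129212 = 24964; √24964 = 158.
q = (1776 − 158)/2 = 809, p = (1776 + 158)/2 = 967.
Check: 809 · 967 = 782303.

809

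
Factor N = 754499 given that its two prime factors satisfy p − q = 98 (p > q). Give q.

Since p = q + 98, we have 754499 = q(q + 98), so q² + 98q − 754499 = 0.
Discriminant: 98² + 4·754499 = 9604 + 3017996 = 3027600; √3027600 = 1740.
q = (−98 + 1740)/2 = 821, and p = q + 98 = 919.
Check: 821 · 919 = 754499.

821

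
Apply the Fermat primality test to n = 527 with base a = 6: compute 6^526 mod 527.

366

6^1 ≡ 6 (mod 527)
6^2 ≡ 6^2 = 36 ≡ 36 (mod 527)
6^4 ≡ 36^2 = 1296 ≡ 242 (mod 527)
6^8 ≡ 242^2 = 58564 ≡ 67 (mod 527)
6^16 ≡ 67^2 = 4489 ≡ 273 (mod 527)
6^32 ≡ 273^2 = 74529 ≡ 222 (mod 527)
6^64 ≡ 222^2 = 49284 ≡ 273 (mod 527)
6^128 ≡ 273^2 = 74529 ≡ 222 (mod 527)
6^256 ≡ 222^2 = 49284 ≡ 273 (mod 527)
6^512 ≡ 273^2 = 74529 ≡ 222 (mod 527)
526 = 512 + 8 + 4 + 2 in binary powers of 2.
So 6^526 ≡ 222 · 67 · 242 · 36 ≡ 366 (mod 527).
Since 366 ≠ 1, base 6 is a Fermat witness: 527 is composite.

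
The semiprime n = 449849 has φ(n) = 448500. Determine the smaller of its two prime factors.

φ(n) = (p−1)(q−1) = n − (p+q) + 1, so p + q = 449849 − 448500 + 1 = 1350.
p and q are the roots of t² − 1350t + 449849 = 0.
Discriminant: 1350² − 4·449849 = 1822500 − 1799396 = 23104; √23104 = 152.
q = (1350 − 152)/2 = 599, p = (1350 + 152)/2 = 751.
Check: 599 · 751 = 449849.

599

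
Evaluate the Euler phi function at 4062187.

3985344

Factor: 4062187 = 137 · 149 · 199.
φ(4062187) = (137−1) · (149−1) · (199−1) = 136 · 148 · 198 = 3985344.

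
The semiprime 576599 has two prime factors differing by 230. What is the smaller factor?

653

Since p = q + 230, we have 576599 = q(q + 230), so q² + 230q − 576599 = 0.
Discriminant: 230² + 4·576599 = 52900 + 2306396 = 2359296; √2359296 = 1536.
q = (−230 + 1536)/2 = 653, and p = q + 230 = 883.
Check: 653 · 883 = 576599.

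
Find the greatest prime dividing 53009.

79

53009 = 11 · 4819
4819 = 61 · 79
79 is prime.
So 53009 = 11 · 61 · 79; the largest prime factor is 79.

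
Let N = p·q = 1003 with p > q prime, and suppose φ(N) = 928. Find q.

17

φ(n) = (p−1)(q−1) = n − (p+q) + 1, so p + q = 1003 − 928 + 1 = 76.
p and q are the roots of t² − 76t + 1003 = 0.
Discriminant: 76² − 4·1003 = 5776 − 4012 = 1764; √1764 = 42.
q = (76 − 42)/2 = 17, p = (76 + 42)/2 = 59.
Check: 17 · 59 = 1003.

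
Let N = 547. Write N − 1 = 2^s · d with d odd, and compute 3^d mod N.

547 − 1 = 546 = 2^1 · 273, so d = 273.
3^1 ≡ 3 (mod 547)
3^2 ≡ 3^2 = 9 ≡ 9 (mod 547)
3^4 ≡ 9^2 = 81 ≡ 81 (mod 547)
3^8 ≡ 81^2 = 6561 ≡ 544 (mod 547)
3^16 ≡ 544^2 = 295936 ≡ 9 (mod 547)
3^32 ≡ 9^2 = 81 ≡ 81 (mod 547)
3^64 ≡ 81^2 = 6561 ≡ 544 (mod 547)
3^128 ≡ 544^2 = 295936 ≡ 9 (mod 547)
3^256 ≡ 9^2 = 81 ≡ 81 (mod 547)
273 = 256 + 16 + 1 in binary powers of 2.
So 3^273 ≡ 81 · 9 · 3 ≡ 546 (mod 547).
Since 3^d ≡ 546 (mod 547), base 3 does not prove 547 composite.

546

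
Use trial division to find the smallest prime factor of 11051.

11051 is odd.
Digit sum 8, not divisible by 3.
Ends in 1: not divisible by 5.
7: 11051 = 7·1578 + 5
11: 11051 = 11·1004 + 7
13: 11051 = 13·850 + 1
17: 11051 = 17·650 + 1
19: 11051 = 19·581 + 12
23: 11051 = 23·480 + 11
29: 11051 = 29·381 + 2
31: 11051 = 31·356 + 15
37: 11051 = 37·298 + 25
41: 11051 = 41·269 + 22
43: 11051 = 43·257

43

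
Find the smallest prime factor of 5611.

31

5611 is odd.
Digit sum 13, not divisible by 3.
Ends in 1: not divisible by 5.
7: 5611 = 7·801 + 4
11: 5611 = 11·510 + 1
13: 5611 = 13·431 + 8
17: 5611 = 17·330 + 1
19: 5611 = 19·295 + 6
23: 5611 = 23·243 + 22
29: 5611 = 29·193 + 14
31: 5611 = 31·181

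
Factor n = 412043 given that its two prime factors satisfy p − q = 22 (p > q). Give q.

Since p = q + 22, we have 412043 = q(q + 22), so q² + 22q − 412043 = 0.
Discriminant: 22² + 4·412043 = 484 + 1648172 = 1648656; √1648656 = 1284.
q = (−22 + 1284)/2 = 631, and p = q + 22 = 653.
Check: 631 · 653 = 412043.

631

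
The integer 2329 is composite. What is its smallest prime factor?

2329 is odd.
Digit sum 16, not divisible by 3.
Ends in 9: not divisible by 5.
7: 2329 = 7·332 + 5
11: 2329 = 11·211 + 8
13: 2329 = 13·179 + 2
17: 2329 = 17·137

17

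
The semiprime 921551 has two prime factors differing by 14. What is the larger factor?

Since p = q + 14, we have 921551 = q(q + 14), so q² + 14q − 921551 = 0.
Discriminant: 14² + 4·921551 = 196 + 3686204 = 3686400; √3686400 = 1920.
q = (−14 + 1920)/2 = 953, and p = q + 14 = 967.
Check: 953 · 967 = 921551.

967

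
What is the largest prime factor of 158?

158 = 2 · 79
79 is prime.
So 158 = 2 · 79; the largest prime factor is 79.

79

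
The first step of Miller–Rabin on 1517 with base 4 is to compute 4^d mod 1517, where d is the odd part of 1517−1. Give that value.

892

1517 − 1 = 1516 = 2^2 · 379, so d = 379.
4^1 ≡ 4 (mod 1517)
4^2 ≡ 4^2 = 16 ≡ 16 (mod 1517)
4^4 ≡ 16^2 = 256 ≡ 256 (mod 1517)
4^8 ≡ 256^2 = 65536 ≡ 305 (mod 1517)
4^16 ≡ 305^2 = 93025 ≡ 488 (mod 1517)
4^32 ≡ 488^2 = 238144 ≡ 1492 (mod 1517)
4^64 ≡ 1492^2 = 2226064 ≡ 625 (mod 1517)
4^128 ≡ 625^2 = 390625 ≡ 756 (mod 1517)
4^256 ≡ 756^2 = 571536 ≡ 1144 (mod 1517)
379 = 256 + 64 + 32 + 16 + 8 + 2 + 1 in binary powers of 2.
So 4^379 ≡ 1144 · 625 · 1492 · 488 · 305 · 16 · 4 ≡ 892 (mod 1517).
Squaring chain: 892 → 756; never reaches −1, so base 4 is a Miller–Rabin witness that 1517 is composite.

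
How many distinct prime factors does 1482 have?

4

1482 = 2 · 741
741 = 3 · 247
247 = 13 · 19
1482 = 2 · 3 · 13 · 19, which has 4 distinct prime factors.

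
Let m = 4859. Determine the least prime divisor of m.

43

4859 is odd.
Digit sum 26, not divisible by 3.
Ends in 9: not divisible by 5.
7: 4859 = 7·694 + 1
11: 4859 = 11·441 + 8
13: 4859 = 13·373 + 10
17: 4859 = 17·285 + 14
19: 4859 = 19·255 + 14
23: 4859 = 23·211 + 6
29: 4859 = 29·167 + 16
31: 4859 = 31·156 + 23
37: 4859 = 37·131 + 12
41: 4859 = 41·118 + 21
43: 4859 = 43·113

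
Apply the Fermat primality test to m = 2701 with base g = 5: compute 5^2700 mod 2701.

5^1 ≡ 5 (mod 2701)
5^2 ≡ 5^2 = 25 ≡ 25 (mod 2701)
5^4 ≡ 25^2 = 625 ≡ 625 (mod 2701)
5^8 ≡ 625^2 = 390625 ≡ 1681 (mod 2701)
5^16 ≡ 1681^2 = 2825761 ≡ 515 (mod 2701)
5^32 ≡ 515^2 = 265225 ≡ 527 (mod 2701)
5^64 ≡ 527^2 = 277729 ≡ 2227 (mod 2701)
5^128 ≡ 2227^2 = 4959529 ≡ 493 (mod 2701)
5^256 ≡ 493^2 = 243049 ≡ 2660 (mod 2701)
5^512 ≡ 2660^2 = 7075600 ≡ 1681 (mod 2701)
5^1024 ≡ 1681^2 = 2825761 ≡ 515 (mod 2701)
5^2048 ≡ 515^2 = 265225 ≡ 527 (mod 2701)
2700 = 2048 + 512 + 128 + 8 + 4 in binary powers of 2.
So 5^2700 ≡ 527 · 1681 · 493 · 1681 · 625 ≡ 2554 (mod 2701).
Since 2554 ≠ 1, base 5 is a Fermat witness: 2701 is composite.

2554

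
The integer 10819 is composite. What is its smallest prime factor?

10819 is odd.
Digit sum 19, not divisible by 3.
Ends in 9: not divisible by 5.
7: 10819 = 7·1545 + 4
11: 10819 = 11·983 + 6
13: 10819 = 13·832 + 3
17: 10819 = 17·636 + 7
19: 10819 = 19·569 + 8
23: 10819 = 23·470 + 9
29: 10819 = 29·373 + 2
31: 10819 = 31·349

31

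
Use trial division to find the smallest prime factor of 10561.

10561 is odd.
Digit sum 13, not divisible by 3.
Ends in 1: not divisible by 5.
7: 10561 = 7·1508 + 5
11: 10561 = 11·960 + 1
13: 10561 = 13·812 + 5
17: 10561 = 17·621 + 4
19: 10561 = 19·555 + 16
23: 10561 = 23·459 + 4
29: 10561 = 29·364 + 5
31: 10561 = 31·340 + 21
37: 10561 = 37·285 + 16
41: 10561 = 41·257 + 24
43: 10561 = 43·245 + 26
47: 10561 = 47·224 + 33
53: 10561 = 53·199 + 14
59: 10561 = 59·179

59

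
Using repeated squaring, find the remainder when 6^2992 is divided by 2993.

6^1 ≡ 6 (mod 2993)
6^2 ≡ 6^2 = 36 ≡ 36 (mod 2993)
6^4 ≡ 36^2 = 1296 ≡ 1296 (mod 2993)
6^8 ≡ 1296^2 = 1679616 ≡ 543 (mod 2993)
6^16 ≡ 543^2 = 294849 ≡ 1535 (mod 2993)
6^32 ≡ 1535^2 = 2356225 ≡ 734 (mod 2993)
6^64 ≡ 734^2 = 538756 ≡ 16 (mod 2993)
6^128 ≡ 16^2 = 256 ≡ 256 (mod 2993)
6^256 ≡ 256^2 = 65536 ≡ 2683 (mod 2993)
6^512 ≡ 2683^2 = 7198489 ≡ 324 (mod 2993)
6^1024 ≡ 324^2 = 104976 ≡ 221 (mod 2993)
6^2048 ≡ 221^2 = 48841 ≡ 953 (mod 2993)
2992 = 2048 + 512 + 256 + 128 + 32 + 16 in binary powers of 2.
So 6^2992 ≡ 953 · 324 · 2683 · 256 · 734 · 1535 ≡ 201 (mod 2993).
Since 201 ≠ 1, base 6 is a Fermat witness: 2993 is composite.

201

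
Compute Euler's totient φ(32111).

31752

Factor: 32111 = 163 · 197.
φ(32111) = (163−1) · (197−1) = 162 · 196 = 31752.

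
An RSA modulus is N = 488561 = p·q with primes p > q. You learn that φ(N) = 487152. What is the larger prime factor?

φ(n) = (p−1)(q−1) = n − (p+q) + 1, so p + q = 488561 − 487152 + 1 = 1410.
p and q are the roots of t² − 1410t + 488561 = 0.
Discriminant: 1410² − 4·488561 = 1988100 − 1954244 = 33856; √33856 = 184.
q = (1410 − 184)/2 = 613, p = (1410 + 184)/2 = 797.
Check: 613 · 797 = 488561.

797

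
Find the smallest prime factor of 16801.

16801 is odd.
Digit sum 16, not divisible by 3.
Ends in 1: not divisible by 5.
7: 16801 = 7·2400 + 1
11: 16801 = 11·1527 + 4
13: 16801 = 13·1292 + 5
17: 16801 = 17·988 + 5
19: 16801 = 19·884 + 5
23: 16801 = 23·730 + 11
29: 16801 = 29·579 + 10
31: 16801 = 31·541 + 30
37: 16801 = 37·454 + 3
41: 16801 = 41·409 + 32
43: 16801 = 43·390 + 31
47: 16801 = 47·357 + 22
53: 16801 = 53·317

53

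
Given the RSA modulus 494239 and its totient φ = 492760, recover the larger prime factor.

971

φ(n) = (p−1)(q−1) = n − (p+q) + 1, so p + q = 494239 − 492760 + 1 = 1480.
p and q are the roots of t² − 1480t + 494239 = 0.
Discriminant: 1480² − 4·494239 = 2190400 − 1976956 = 213444; √213444 = 462.
q = (1480 − 462)/2 = 509, p = (1480 + 462)/2 = 971.
Check: 509 · 971 = 494239.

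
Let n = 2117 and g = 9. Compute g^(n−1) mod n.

429

9^1 ≡ 9 (mod 2117)
9^2 ≡ 9^2 = 81 ≡ 81 (mod 2117)
9^4 ≡ 81^2 = 6561 ≡ 210 (mod 2117)
9^8 ≡ 210^2 = 44100 ≡ 1760 (mod 2117)
9^16 ≡ 1760^2 = 3097600 ≡ 429 (mod 2117)
9^32 ≡ 429^2 = 184041 ≡ 1979 (mod 2117)
9^64 ≡ 1979^2 = 3916441 ≡ 2108 (mod 2117)
9^128 ≡ 2108^2 = 4443664 ≡ 81 (mod 2117)
9^256 ≡ 81^2 = 6561 ≡ 210 (mod 2117)
9^512 ≡ 210^2 = 44100 ≡ 1760 (mod 2117)
9^1024 ≡ 1760^2 = 3097600 ≡ 429 (mod 2117)
9^2048 ≡ 429^2 = 184041 ≡ 1979 (mod 2117)
2116 = 2048 + 64 + 4 in binary powers of 2.
So 9^2116 ≡ 1979 · 2108 · 210 ≡ 429 (mod 2117).
Since 429 ≠ 1, base 9 is a Fermat witness: 2117 is composite.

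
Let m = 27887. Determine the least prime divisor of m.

27887 is odd.
Digit sum 32, not divisible by 3.
Ends in 7: not divisible by 5.
7: 27887 = 7·3983 + 6
11: 27887 = 11·2535 + 2
13: 27887 = 13·2145 + 2
17: 27887 = 17·1640 + 7
19: 27887 = 19·1467 + 14
23: 27887 = 23·1212 + 11
29: 27887 = 29·961 + 18
31: 27887 = 31·899 + 18
37: 27887 = 37·753 + 26
41: 27887 = 41·680 + 7
43: 27887 = 43·648 + 23
47: 27887 = 47·593 + 16
53: 27887 = 53·526 + 9
59: 27887 = 59·472 + 39
61: 27887 = 61·457 + 10
67: 27887 = 67·416 + 15
71: 27887 = 71·392 + 55
73: 27887 = 73·382 + 1
79: 27887 = 79·353

79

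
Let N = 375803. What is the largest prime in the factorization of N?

79

375803 = 67 · 5609
5609 = 71 · 79
79 is prime.
So 375803 = 67 · 71 · 79; the largest prime factor is 79.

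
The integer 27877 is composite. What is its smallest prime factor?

61

27877 is odd.
Digit sum 31, not divisible by 3.
Ends in 7: not divisible by 5.
7: 27877 = 7·3982 + 3
11: 27877 = 11·2534 + 3
13: 27877 = 13·2144 + 5
17: 27877 = 17·1639 + 14
19: 27877 = 19·1467 + 4
23: 27877 = 23·1212 + 1
29: 27877 = 29·961 + 8
31: 27877 = 31·899 + 8
37: 27877 = 37·753 + 16
41: 27877 = 41·679 + 38
43: 27877 = 43·648 + 13
47: 27877 = 47·593 + 6
53: 27877 = 53·525 + 52
59: 27877 = 59·472 + 29
61: 27877 = 61·457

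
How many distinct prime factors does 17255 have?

17255 = 5 · 3451
3451 = 7 · 493
493 = 17 · 29
17255 = 5 · 7 · 17 · 29, which has 4 distinct prime factors.

4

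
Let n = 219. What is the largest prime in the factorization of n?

219 = 3 · 73
73 is prime.
So 219 = 3 · 73; the largest prime factor is 73.

73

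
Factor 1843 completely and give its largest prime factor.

1843 = 19 · 97
97 is prime.
So 1843 = 19 · 97; the largest prime factor is 97.

97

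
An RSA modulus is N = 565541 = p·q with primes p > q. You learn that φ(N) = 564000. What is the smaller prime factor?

601

φ(n) = (p−1)(q−1) = n − (p+q) + 1, so p + q = 565541 − 564000 + 1 = 1542.
p and q are the roots of t² − 1542t + 565541 = 0.
Discriminant: 1542² − 4·565541 = 2377764 − 2262164 = 115600; √115600 = 340.
q = (1542 − 340)/2 = 601, p = (1542 + 340)/2 = 941.
Check: 601 · 941 = 565541.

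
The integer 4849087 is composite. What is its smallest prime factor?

4849087 is odd.
Digit sum 40, not divisible by 3.
Ends in 7: not divisible by 5.
7: 4849087 = 7·692726 + 5
11: 4849087 = 11·440826 + 1
13: 4849087 = 13·373006 + 9
17: 4849087 = 17·285240 + 7
19: 4849087 = 19·255215 + 2
23: 4849087 = 23·210829 + 20
29: 4849087 = 29·167209 + 26
31: 4849087 = 31·156422 + 5
37: 4849087 = 37·131056 + 15
41: 4849087 = 41·118270 + 17
43: 4849087 = 43·112769 + 20
47: 4849087 = 47·103172 + 3
53: 4849087 = 53·91492 + 11
59: 4849087 = 59·82187 + 54
61: 4849087 = 61·79493 + 14
67: 4849087 = 67·72374 + 29
71: 4849087 = 71·68297

71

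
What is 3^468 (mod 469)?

3^1 ≡ 3 (mod 469)
3^2 ≡ 3^2 = 9 ≡ 9 (mod 469)
3^4 ≡ 9^2 = 81 ≡ 81 (mod 469)
3^8 ≡ 81^2 = 6561 ≡ 464 (mod 469)
3^16 ≡ 464^2 = 215296 ≡ 25 (mod 469)
3^32 ≡ 25^2 = 625 ≡ 156 (mod 469)
3^64 ≡ 156^2 = 24336 ≡ 417 (mod 469)
3^128 ≡ 417^2 = 173889 ≡ 359 (mod 469)
3^256 ≡ 359^2 = 128881 ≡ 375 (mod 469)
468 = 256 + 128 + 64 + 16 + 4 in binary powers of 2.
So 3^468 ≡ 375 · 359 · 417 · 25 · 81 ≡ 260 (mod 469).
Since 260 ≠ 1, base 3 is a Fermat witness: 469 is composite.

260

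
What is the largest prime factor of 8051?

97

8051 = 83 · 97
97 is prime.
So 8051 = 83 · 97; the largest prime factor is 97.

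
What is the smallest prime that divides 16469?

16469 is odd.
Digit sum 26, not divisible by 3.
Ends in 9: not divisible by 5.
7: 16469 = 7·2352 + 5
11: 16469 = 11·1497 + 2
13: 16469 = 13·1266 + 11
17: 16469 = 17·968 + 13
19: 16469 = 19·866 + 15
23: 16469 = 23·716 + 1
29: 16469 = 29·567 + 26
31: 16469 = 31·531 + 8
37: 16469 = 37·445 + 4
41: 16469 = 41·401 + 28
43: 16469 = 43·383

43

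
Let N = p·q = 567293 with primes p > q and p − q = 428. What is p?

Since p = q + 428, we have 567293 = q(q + 428), so q² + 428q − 567293 = 0.
Discriminant: 428² + 4·567293 = 183184 + 2269172 = 2452356; √2452356 = 1566.
q = (−428 + 1566)/2 = 569, and p = q + 428 = 997.
Check: 569 · 997 = 567293.

997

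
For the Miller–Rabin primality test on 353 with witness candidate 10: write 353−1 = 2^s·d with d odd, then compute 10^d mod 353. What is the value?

346

353 − 1 = 352 = 2^5 · 11, so d = 11.
10^1 ≡ 10 (mod 353)
10^2 ≡ 10^2 = 100 ≡ 100 (mod 353)
10^4 ≡ 100^2 = 10000 ≡ 116 (mod 353)
10^8 ≡ 116^2 = 13456 ≡ 42 (mod 353)
11 = 8 + 2 + 1 in binary powers of 2.
So 10^11 ≡ 42 · 100 · 10 ≡ 346 (mod 353).
Squaring chain: 346 → 49 → 283 → 311 → 352; reaches −1, so base 10 does not prove 353 composite.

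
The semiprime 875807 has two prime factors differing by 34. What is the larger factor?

953

Since p = q + 34, we have 875807 = q(q + 34), so q² + 34q − 875807 = 0.
Discriminant: 34² + 4·875807 = 1156 + 3503228 = 3504384; √3504384 = 1872.
q = (−34 + 1872)/2 = 919, and p = q + 34 = 953.
Check: 919 · 953 = 875807.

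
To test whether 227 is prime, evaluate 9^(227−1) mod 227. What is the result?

1

9^1 ≡ 9 (mod 227)
9^2 ≡ 9^2 = 81 ≡ 81 (mod 227)
9^4 ≡ 81^2 = 6561 ≡ 205 (mod 227)
9^8 ≡ 205^2 = 42025 ≡ 30 (mod 227)
9^16 ≡ 30^2 = 900 ≡ 219 (mod 227)
9^32 ≡ 219^2 = 47961 ≡ 64 (mod 227)
9^64 ≡ 64^2 = 4096 ≡ 10 (mod 227)
9^128 ≡ 10^2 = 100 ≡ 100 (mod 227)
226 = 128 + 64 + 32 + 2 in binary powers of 2.
So 9^226 ≡ 100 · 10 · 64 · 81 ≡ 1 (mod 227).
Since the result is 1, base 9 gives no evidence that 227 is composite.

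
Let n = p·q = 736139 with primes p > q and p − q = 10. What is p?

863

Since p = q + 10, we have 736139 = q(q + 10), so q² + 10q − 736139 = 0.
Discriminant: 10² + 4·736139 = 100 + 2944556 = 2944656; √2944656 = 1716.
q = (−10 + 1716)/2 = 853, and p = q + 10 = 863.
Check: 853 · 863 = 736139.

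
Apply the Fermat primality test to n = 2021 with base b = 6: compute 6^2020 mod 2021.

1511

6^1 ≡ 6 (mod 2021)
6^2 ≡ 6^2 = 36 ≡ 36 (mod 2021)
6^4 ≡ 36^2 = 1296 ≡ 1296 (mod 2021)
6^8 ≡ 1296^2 = 1679616 ≡ 165 (mod 2021)
6^16 ≡ 165^2 = 27225 ≡ 952 (mod 2021)
6^32 ≡ 952^2 = 906304 ≡ 896 (mod 2021)
6^64 ≡ 896^2 = 802816 ≡ 479 (mod 2021)
6^128 ≡ 479^2 = 229441 ≡ 1068 (mod 2021)
6^256 ≡ 1068^2 = 1140624 ≡ 780 (mod 2021)
6^512 ≡ 780^2 = 608400 ≡ 79 (mod 2021)
6^1024 ≡ 79^2 = 6241 ≡ 178 (mod 2021)
2020 = 1024 + 512 + 256 + 128 + 64 + 32 + 4 in binary powers of 2.
So 6^2020 ≡ 178 · 79 · 780 · 1068 · 479 · 896 · 1296 ≡ 1511 (mod 2021).
Since 1511 ≠ 1, base 6 is a Fermat witness: 2021 is composite.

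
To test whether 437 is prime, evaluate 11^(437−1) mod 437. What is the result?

315

11^1 ≡ 11 (mod 437)
11^2 ≡ 11^2 = 121 ≡ 121 (mod 437)
11^4 ≡ 121^2 = 14641 ≡ 220 (mod 437)
11^8 ≡ 220^2 = 48400 ≡ 330 (mod 437)
11^16 ≡ 330^2 = 108900 ≡ 87 (mod 437)
11^32 ≡ 87^2 = 7569 ≡ 140 (mod 437)
11^64 ≡ 140^2 = 19600 ≡ 372 (mod 437)
11^128 ≡ 372^2 = 138384 ≡ 292 (mod 437)
11^256 ≡ 292^2 = 85264 ≡ 49 (mod 437)
436 = 256 + 128 + 32 + 16 + 4 in binary powers of 2.
So 11^436 ≡ 49 · 292 · 140 · 87 · 220 ≡ 315 (mod 437).
Since 315 ≠ 1, base 11 is a Fermat witness: 437 is composite.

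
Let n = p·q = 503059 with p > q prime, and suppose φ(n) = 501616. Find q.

587

φ(n) = (p−1)(q−1) = n − (p+q) + 1, so p + q = 503059 − 501616 + 1 = 1444.
p and q are the roots of t² − 1444t + 503059 = 0.
Discriminant: 1444² − 4·503059 = 2085136 − 2012236 = 72900; √72900 = 270.
q = (1444 − 270)/2 = 587, p = (1444 + 270)/2 = 857.
Check: 587 · 857 = 503059.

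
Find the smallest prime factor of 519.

519 is odd.
Digit sum 15, divisible by 3.

3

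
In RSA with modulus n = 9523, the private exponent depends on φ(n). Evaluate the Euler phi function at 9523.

9328

Factor: 9523 = 89 · 107.
φ(9523) = (89−1) · (107−1) = 88 · 106 = 9328.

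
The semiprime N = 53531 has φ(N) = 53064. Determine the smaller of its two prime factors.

199

φ(n) = (p−1)(q−1) = n − (p+q) + 1, so p + q = 53531 − 53064 + 1 = 468.
p and q are the roots of t² − 468t + 53531 = 0.
Discriminant: 468² − 4·53531 = 219024 − 214124 = 4900; √4900 = 70.
q = (468 − 70)/2 = 199, p = (468 + 70)/2 = 269.
Check: 199 · 269 = 53531.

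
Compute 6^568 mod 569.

1

6^1 ≡ 6 (mod 569)
6^2 ≡ 6^2 = 36 ≡ 36 (mod 569)
6^4 ≡ 36^2 = 1296 ≡ 158 (mod 569)
6^8 ≡ 158^2 = 24964 ≡ 497 (mod 569)
6^16 ≡ 497^2 = 247009 ≡ 63 (mod 569)
6^32 ≡ 63^2 = 3969 ≡ 555 (mod 569)
6^64 ≡ 555^2 = 308025 ≡ 196 (mod 569)
6^128 ≡ 196^2 = 38416 ≡ 293 (mod 569)
6^256 ≡ 293^2 = 85849 ≡ 499 (mod 569)
6^512 ≡ 499^2 = 249001 ≡ 348 (mod 569)
568 = 512 + 32 + 16 + 8 in binary powers of 2.
So 6^568 ≡ 348 · 555 · 63 · 497 ≡ 1 (mod 569).
Since the result is 1, base 6 gives no evidence that 569 is composite.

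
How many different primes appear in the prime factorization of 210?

210 = 2 · 105
105 = 3 · 35
35 = 5 · 7
210 = 2 · 3 · 5 · 7, which has 4 distinct prime factors.

4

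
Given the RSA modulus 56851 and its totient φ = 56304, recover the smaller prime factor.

φ(n) = (p−1)(q−1) = n − (p+q) + 1, so p + q = 56851 − 56304 + 1 = 548.
p and q are the roots of t² − 548t + 56851 = 0.
Discriminant: 548² − 4·56851 = 300304 − 227404 = 72900; √72900 = 270.
q = (548 − 270)/2 = 139, p = (548 + 270)/2 = 409.
Check: 139 · 409 = 56851.

139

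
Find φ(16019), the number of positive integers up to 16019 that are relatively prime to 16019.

Factor: 16019 = 83 · 193.
φ(16019) = (83−1) · (193−1) = 82 · 192 = 15744.

15744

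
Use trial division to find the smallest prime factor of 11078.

11078 is even: 2 divides it.

2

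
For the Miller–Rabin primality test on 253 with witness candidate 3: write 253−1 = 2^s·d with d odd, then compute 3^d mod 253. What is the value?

236

253 − 1 = 252 = 2^2 · 63, so d = 63.
3^1 ≡ 3 (mod 253)
3^2 ≡ 3^2 = 9 ≡ 9 (mod 253)
3^4 ≡ 9^2 = 81 ≡ 81 (mod 253)
3^8 ≡ 81^2 = 6561 ≡ 236 (mod 253)
3^16 ≡ 236^2 = 55696 ≡ 36 (mod 253)
3^32 ≡ 36^2 = 1296 ≡ 31 (mod 253)
63 = 32 + 16 + 8 + 4 + 2 + 1 in binary powers of 2.
So 3^63 ≡ 31 · 36 · 236 · 81 · 9 · 3 ≡ 236 (mod 253).
Squaring chain: 236 → 36; never reaches −1, so base 3 is a Miller–Rabin witness that 253 is composite.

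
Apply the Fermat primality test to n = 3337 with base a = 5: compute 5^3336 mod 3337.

5^1 ≡ 5 (mod 3337)
5^2 ≡ 5^2 = 25 ≡ 25 (mod 3337)
5^4 ≡ 25^2 = 625 ≡ 625 (mod 3337)
5^8 ≡ 625^2 = 390625 ≡ 196 (mod 3337)
5^16 ≡ 196^2 = 38416 ≡ 1709 (mod 3337)
5^32 ≡ 1709^2 = 2920681 ≡ 806 (mod 3337)
5^64 ≡ 806^2 = 649636 ≡ 2258 (mod 3337)
5^128 ≡ 2258^2 = 5098564 ≡ 2965 (mod 3337)
5^256 ≡ 2965^2 = 8791225 ≡ 1567 (mod 3337)
5^512 ≡ 1567^2 = 2455489 ≡ 2794 (mod 3337)
5^1024 ≡ 2794^2 = 7806436 ≡ 1193 (mod 3337)
5^2048 ≡ 1193^2 = 1423249 ≡ 1687 (mod 3337)
3336 = 2048 + 1024 + 256 + 8 in binary powers of 2.
So 5^3336 ≡ 1687 · 1193 · 1567 · 196 ≡ 1922 (mod 3337).
Since 1922 ≠ 1, base 5 is a Fermat witness: 3337 is composite.

1922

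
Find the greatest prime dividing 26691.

41

26691 = 3 · 8897
8897 = 7 · 1271
1271 = 31 · 41
41 is prime.
So 26691 = 3 · 7 · 31 · 41; the largest prime factor is 41.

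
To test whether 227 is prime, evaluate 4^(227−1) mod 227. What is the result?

4^1 ≡ 4 (mod 227)
4^2 ≡ 4^2 = 16 ≡ 16 (mod 227)
4^4 ≡ 16^2 = 256 ≡ 29 (mod 227)
4^8 ≡ 29^2 = 841 ≡ 160 (mod 227)
4^16 ≡ 160^2 = 25600 ≡ 176 (mod 227)
4^32 ≡ 176^2 = 30976 ≡ 104 (mod 227)
4^64 ≡ 104^2 = 10816 ≡ 147 (mod 227)
4^128 ≡ 147^2 = 21609 ≡ 44 (mod 227)
226 = 128 + 64 + 32 + 2 in binary powers of 2.
So 4^226 ≡ 44 · 147 · 104 · 16 ≡ 1 (mod 227).
Since the result is 1, base 4 gives no evidence that 227 is composite.

1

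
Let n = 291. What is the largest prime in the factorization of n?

291 = 3 · 97
97 is prime.
So 291 = 3 · 97; the largest prime factor is 97.

97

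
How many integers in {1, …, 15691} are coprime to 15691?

Factor: 15691 = 13 · 17 · 71.
φ(15691) = (13−1) · (17−1) · (71−1) = 12 · 16 · 70 = 13440.

13440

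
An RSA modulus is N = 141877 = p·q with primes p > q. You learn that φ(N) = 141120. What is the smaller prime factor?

337

φ(n) = (p−1)(q−1) = n − (p+q) + 1, so p + q = 141877 − 141120 + 1 = 758.
p and q are the roots of t² − 758t + 141877 = 0.
Discriminant: 758² − 4·141877 = 574564 − 567508 = 7056; √7056 = 84.
q = (758 − 84)/2 = 337, p = (758 + 84)/2 = 421.
Check: 337 · 421 = 141877.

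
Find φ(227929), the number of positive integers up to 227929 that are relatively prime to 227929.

Factor: 227929 = 13 · 89 · 197.
φ(227929) = (13−1) · (89−1) · (197−1) = 12 · 88 · 196 = 206976.

206976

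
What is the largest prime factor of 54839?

61

54839 = 29 · 1891
1891 = 31 · 61
61 is prime.
So 54839 = 29 · 31 · 61; the largest prime factor is 61.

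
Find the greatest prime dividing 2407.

2407 = 29 · 83
83 is prime.
So 2407 = 29 · 83; the largest prime factor is 83.

83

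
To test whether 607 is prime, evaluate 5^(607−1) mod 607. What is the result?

5^1 ≡ 5 (mod 607)
5^2 ≡ 5^2 = 25 ≡ 25 (mod 607)
5^4 ≡ 25^2 = 625 ≡ 18 (mod 607)
5^8 ≡ 18^2 = 324 ≡ 324 (mod 607)
5^16 ≡ 324^2 = 104976 ≡ 572 (mod 607)
5^32 ≡ 572^2 = 327184 ≡ 11 (mod 607)
5^64 ≡ 11^2 = 121 ≡ 121 (mod 607)
5^128 ≡ 121^2 = 14641 ≡ 73 (mod 607)
5^256 ≡ 73^2 = 5329 ≡ 473 (mod 607)
5^512 ≡ 473^2 = 223729 ≡ 353 (mod 607)
606 = 512 + 64 + 16 + 8 + 4 + 2 in binary powers of 2.
So 5^606 ≡ 353 · 121 · 572 · 324 · 18 · 25 ≡ 1 (mod 607).
Since the result is 1, base 5 gives no evidence that 607 is composite.

1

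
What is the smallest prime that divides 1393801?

67

1393801 is odd.
Digit sum 25, not divisible by 3.
Ends in 1: not divisible by 5.
7: 1393801 = 7·199114 + 3
11: 1393801 = 11·126709 + 2
13: 1393801 = 13·107215 + 6
17: 1393801 = 17·81988 + 5
19: 1393801 = 19·73357 + 18
23: 1393801 = 23·60600 + 1
29: 1393801 = 29·48062 + 3
31: 1393801 = 31·44961 + 10
37: 1393801 = 37·37670 + 11
41: 1393801 = 41·33995 + 6
43: 1393801 = 43·32413 + 42
47: 1393801 = 47·29655 + 16
53: 1393801 = 53·26298 + 7
59: 1393801 = 59·23623 + 44
61: 1393801 = 61·22849 + 12
67: 1393801 = 67·20803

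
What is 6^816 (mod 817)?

87

6^1 ≡ 6 (mod 817)
6^2 ≡ 6^2 = 36 ≡ 36 (mod 817)
6^4 ≡ 36^2 = 1296 ≡ 479 (mod 817)
6^8 ≡ 479^2 = 229441 ≡ 681 (mod 817)
6^16 ≡ 681^2 = 463761 ≡ 522 (mod 817)
6^32 ≡ 522^2 = 272484 ≡ 423 (mod 817)
6^64 ≡ 423^2 = 178929 ≡ 6 (mod 817)
6^128 ≡ 6^2 = 36 ≡ 36 (mod 817)
6^256 ≡ 36^2 = 1296 ≡ 479 (mod 817)
6^512 ≡ 479^2 = 229441 ≡ 681 (mod 817)
816 = 512 + 256 + 32 + 16 in binary powers of 2.
So 6^816 ≡ 681 · 479 · 423 · 522 ≡ 87 (mod 817).
Since 87 ≠ 1, base 6 is a Fermat witness: 817 is composite.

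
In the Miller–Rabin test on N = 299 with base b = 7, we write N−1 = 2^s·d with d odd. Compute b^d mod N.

180

299 − 1 = 298 = 2^1 · 149, so d = 149.
7^1 ≡ 7 (mod 299)
7^2 ≡ 7^2 = 49 ≡ 49 (mod 299)
7^4 ≡ 49^2 = 2401 ≡ 9 (mod 299)
7^8 ≡ 9^2 = 81 ≡ 81 (mod 299)
7^16 ≡ 81^2 = 6561 ≡ 282 (mod 299)
7^32 ≡ 282^2 = 79524 ≡ 289 (mod 299)
7^64 ≡ 289^2 = 83521 ≡ 100 (mod 299)
7^128 ≡ 100^2 = 10000 ≡ 133 (mod 299)
149 = 128 + 16 + 4 + 1 in binary powers of 2.
So 7^149 ≡ 133 · 282 · 9 · 7 ≡ 180 (mod 299).
Squaring chain: 180; never reaches −1, so base 7 is a Miller–Rabin witness that 299 is composite.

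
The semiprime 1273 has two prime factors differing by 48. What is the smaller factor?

Since p = q + 48, we have 1273 = q(q + 48), so q² + 48q − 1273 = 0.
Discriminant: 48² + 4·1273 = 2304 + 5092 = 7396; √7396 = 86.
q = (−48 + 86)/2 = 19, and p = q + 48 = 67.
Check: 19 · 67 = 1273.

19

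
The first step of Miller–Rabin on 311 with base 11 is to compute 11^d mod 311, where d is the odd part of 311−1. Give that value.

311 − 1 = 310 = 2^1 · 155, so d = 155.
11^1 ≡ 11 (mod 311)
11^2 ≡ 11^2 = 121 ≡ 121 (mod 311)
11^4 ≡ 121^2 = 14641 ≡ 24 (mod 311)
11^8 ≡ 24^2 = 576 ≡ 265 (mod 311)
11^16 ≡ 265^2 = 70225 ≡ 250 (mod 311)
11^32 ≡ 250^2 = 62500 ≡ 300 (mod 311)
11^64 ≡ 300^2 = 90000 ≡ 121 (mod 311)
11^128 ≡ 121^2 = 14641 ≡ 24 (mod 311)
155 = 128 + 16 + 8 + 2 + 1 in binary powers of 2.
So 11^155 ≡ 24 · 250 · 265 · 121 · 11 ≡ 310 (mod 311).
Since 11^d ≡ 310 (mod 311), base 11 does not prove 311 composite.

310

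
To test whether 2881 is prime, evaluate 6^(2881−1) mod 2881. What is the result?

6^1 ≡ 6 (mod 2881)
6^2 ≡ 6^2 = 36 ≡ 36 (mod 2881)
6^4 ≡ 36^2 = 1296 ≡ 1296 (mod 2881)
6^8 ≡ 1296^2 = 1679616 ≡ 2874 (mod 2881)
6^16 ≡ 2874^2 = 8259876 ≡ 49 (mod 2881)
6^32 ≡ 49^2 = 2401 ≡ 2401 (mod 2881)
6^64 ≡ 2401^2 = 5764801 ≡ 2801 (mod 2881)
6^128 ≡ 2801^2 = 7845601 ≡ 638 (mod 2881)
6^256 ≡ 638^2 = 407044 ≡ 823 (mod 2881)
6^512 ≡ 823^2 = 677329 ≡ 294 (mod 2881)
6^1024 ≡ 294^2 = 86436 ≡ 6 (mod 2881)
6^2048 ≡ 6^2 = 36 ≡ 36 (mod 2881)
2880 = 2048 + 512 + 256 + 64 in binary powers of 2.
So 6^2880 ≡ 36 · 294 · 823 · 2801 ≡ 2839 (mod 2881).
Since 2839 ≠ 1, base 6 is a Fermat witness: 2881 is composite.

2839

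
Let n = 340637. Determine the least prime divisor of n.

340637 is odd.
Digit sum 23, not divisible by 3.
Ends in 7: not divisible by 5.
7: 340637 = 7·48662 + 3
11: 340637 = 11·30967

11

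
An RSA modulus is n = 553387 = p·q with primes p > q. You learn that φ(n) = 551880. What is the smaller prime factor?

631

φ(n) = (p−1)(q−1) = n − (p+q) + 1, so p + q = 553387 − 551880 + 1 = 1508.
p and q are the roots of t² − 1508t + 553387 = 0.
Discriminant: 1508² − 4·553387 = 2274064 − 2213548 = 60516; √60516 = 246.
q = (1508 − 246)/2 = 631, p = (1508 + 246)/2 = 877.
Check: 631 · 877 = 553387.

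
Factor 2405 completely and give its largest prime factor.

37

2405 = 5 · 481
481 = 13 · 37
37 is prime.
So 2405 = 5 · 13 · 37; the largest prime factor is 37.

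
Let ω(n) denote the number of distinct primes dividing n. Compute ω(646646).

646646 = 2 · 323323
323323 = 7 · 46189
46189 = 11 · 4199
4199 = 13 · 323
323 = 17 · 19
646646 = 2 · 7 · 11 · 13 · 17 · 19, which has 6 distinct prime factors.

6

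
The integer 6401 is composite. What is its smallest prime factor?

37

6401 is odd.
Digit sum 11, not divisible by 3.
Ends in 1: not divisible by 5.
7: 6401 = 7·914 + 3
11: 6401 = 11·581 + 10
13: 6401 = 13·492 + 5
17: 6401 = 17·376 + 9
19: 6401 = 19·336 + 17
23: 6401 = 23·278 + 7
29: 6401 = 29·220 + 21
31: 6401 = 31·206 + 15
37: 6401 = 37·173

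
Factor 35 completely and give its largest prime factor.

7

35 = 5 · 7
7 is prime.
So 35 = 5 · 7; the largest prime factor is 7.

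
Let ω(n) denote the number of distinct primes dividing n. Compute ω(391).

391 = 17 · 23
391 = 17 · 23, which has 2 distinct prime factors.

2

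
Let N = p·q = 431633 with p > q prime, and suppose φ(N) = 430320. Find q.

φ(n) = (p−1)(q−1) = n − (p+q) + 1, so p + q = 431633 − 430320 + 1 = 1314.
p and q are the roots of t² − 1314t + 431633 = 0.
Discriminant: 1314² − 4·431633 = 1726596 − 1726532 = 64; √64 = 8.
q = (1314 − 8)/2 = 653, p = (1314 + 8)/2 = 661.
Check: 653 · 661 = 431633.

653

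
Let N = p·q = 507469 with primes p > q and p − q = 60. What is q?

683

Since p = q + 60, we have 507469 = q(q + 60), so q² + 60q − 507469 = 0.
Discriminant: 60² + 4·507469 = 3600 + 2029876 = 2033476; √2033476 = 1426.
q = (−60 + 1426)/2 = 683, and p = q + 60 = 743.
Check: 683 · 743 = 507469.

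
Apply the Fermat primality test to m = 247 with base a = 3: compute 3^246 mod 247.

144

3^1 ≡ 3 (mod 247)
3^2 ≡ 3^2 = 9 ≡ 9 (mod 247)
3^4 ≡ 9^2 = 81 ≡ 81 (mod 247)
3^8 ≡ 81^2 = 6561 ≡ 139 (mod 247)
3^16 ≡ 139^2 = 19321 ≡ 55 (mod 247)
3^32 ≡ 55^2 = 3025 ≡ 61 (mod 247)
3^64 ≡ 61^2 = 3721 ≡ 16 (mod 247)
3^128 ≡ 16^2 = 256 ≡ 9 (mod 247)
246 = 128 + 64 + 32 + 16 + 4 + 2 in binary powers of 2.
So 3^246 ≡ 9 · 16 · 61 · 55 · 81 · 9 ≡ 144 (mod 247).
Since 144 ≠ 1, base 3 is a Fermat witness: 247 is composite.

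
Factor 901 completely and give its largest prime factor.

901 = 17 · 53
53 is prime.
So 901 = 17 · 53; the largest prime factor is 53.

53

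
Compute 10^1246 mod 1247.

608

10^1 ≡ 10 (mod 1247)
10^2 ≡ 10^2 = 100 ≡ 100 (mod 1247)
10^4 ≡ 100^2 = 10000 ≡ 24 (mod 1247)
10^8 ≡ 24^2 = 576 ≡ 576 (mod 1247)
10^16 ≡ 576^2 = 331776 ≡ 74 (mod 1247)
10^32 ≡ 74^2 = 5476 ≡ 488 (mod 1247)
10^64 ≡ 488^2 = 238144 ≡ 1214 (mod 1247)
10^128 ≡ 1214^2 = 1473796 ≡ 1089 (mod 1247)
10^256 ≡ 1089^2 = 1185921 ≡ 24 (mod 1247)
10^512 ≡ 24^2 = 576 ≡ 576 (mod 1247)
10^1024 ≡ 576^2 = 331776 ≡ 74 (mod 1247)
1246 = 1024 + 128 + 64 + 16 + 8 + 4 + 2 in binary powers of 2.
So 10^1246 ≡ 74 · 1089 · 1214 · 74 · 576 · 24 · 100 ≡ 608 (mod 1247).
Since 608 ≠ 1, base 10 is a Fermat witness: 1247 is composite.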